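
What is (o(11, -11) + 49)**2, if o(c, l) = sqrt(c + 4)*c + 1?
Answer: 4315 + 1100*sqrt(15) ≈ 8575.3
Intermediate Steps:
o(c, l) = 1 + c*sqrt(4 + c) (o(c, l) = sqrt(4 + c)*c + 1 = c*sqrt(4 + c) + 1 = 1 + c*sqrt(4 + c))
(o(11, -11) + 49)**2 = ((1 + 11*sqrt(4 + 11)) + 49)**2 = ((1 + 11*sqrt(15)) + 49)**2 = (50 + 11*sqrt(15))**2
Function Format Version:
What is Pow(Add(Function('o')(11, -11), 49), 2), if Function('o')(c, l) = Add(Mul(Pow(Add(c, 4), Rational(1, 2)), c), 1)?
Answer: Add(4315, Mul(1100, Pow(15, Rational(1, 2)))) ≈ 8575.3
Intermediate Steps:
Function('o')(c, l) = Add(1, Mul(c, Pow(Add(4, c), Rational(1, 2)))) (Function('o')(c, l) = Add(Mul(Pow(Add(4, c), Rational(1, 2)), c), 1) = Add(Mul(c, Pow(Add(4, c), Rational(1, 2))), 1) = Add(1, Mul(c, Pow(Add(4, c), Rational(1, 2)))))
Pow(Add(Function('o')(11, -11), 49), 2) = Pow(Add(Add(1, Mul(11, Pow(Add(4, 11), Rational(1, 2)))), 49), 2) = Pow(Add(Add(1, Mul(11, Pow(15, Rational(1, 2)))), 49), 2) = Pow(Add(50, Mul(11, Pow(15, Rational(1, 2)))), 2)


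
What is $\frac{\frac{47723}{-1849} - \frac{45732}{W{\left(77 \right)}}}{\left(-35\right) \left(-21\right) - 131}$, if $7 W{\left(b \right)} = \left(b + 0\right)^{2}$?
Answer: $- \frac{124979849}{945926212} \approx -0.13212$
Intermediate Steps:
$W{\left(b \right)} = \frac{b^{2}}{7}$ ($W{\left(b \right)} = \frac{\left(b + 0\right)^{2}}{7} = \frac{b^{2}}{7}$)
$\frac{\frac{47723}{-1849} - \frac{45732}{W{\left(77 \right)}}}{\left(-35\right) \left(-21\right) - 131} = \frac{\frac{47723}{-1849} - \frac{45732}{\frac{1}{7} \cdot 77^{2}}}{\left(-35\right) \left(-21\right) - 131} = \frac{47723 \left(- \frac{1}{1849}\right) - \frac{45732}{\frac{1}{7} \cdot 5929}}{735 - 131} = \frac{- \frac{47723}{1849} - \frac{45732}{847}}{604} = \left(- \frac{47723}{1849} - \frac{45732}{847}\right) \frac{1}{604} = \left(- \frac{124979849}{1566103}\right) \frac{1}{604} = - \frac{124979849}{945926212}$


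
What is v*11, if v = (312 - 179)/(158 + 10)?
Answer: 209/24 ≈ 8.7083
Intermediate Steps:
v = 19/24 (v = 133/168 = 133*(1/168) = 19/24 ≈ 0.79167)
v*11 = (19/24)*11 = 209/24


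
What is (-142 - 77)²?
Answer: 47961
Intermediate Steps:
(-142 - 77)² = (-219)² = 47961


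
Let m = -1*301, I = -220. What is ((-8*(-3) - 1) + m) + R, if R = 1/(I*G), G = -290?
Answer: -17736399/63800 ≈ -278.00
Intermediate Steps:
m = -301
R = 1/63800 (R = 1/(-220*(-290)) = -1/220*(-1/290) = 1/63800 ≈ 1.5674e-5)
((-8*(-3) - 1) + m) + R = ((-8*(-3) - 1) - 301) + 1/63800 = ((24 - 1) - 301) + 1/63800 = (23 - 301) + 1/63800 = -278 + 1/63800 = -17736399/63800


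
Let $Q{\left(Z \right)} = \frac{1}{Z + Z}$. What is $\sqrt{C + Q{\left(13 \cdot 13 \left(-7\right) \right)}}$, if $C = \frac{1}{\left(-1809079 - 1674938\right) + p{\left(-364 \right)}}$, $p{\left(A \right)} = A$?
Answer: $\frac{i \sqrt{2977681938}}{2653378} \approx 0.020566 i$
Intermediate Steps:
$Q{\left(Z \right)} = \frac{1}{2 Z}$
$C = - \frac{1}{3484381}$ ($C = \frac{1}{\left(-1809079 - 1674938\right) - 364} = \frac{1}{-3484017 - 364} = \frac{1}{-3484381} = - \frac{1}{3484381} \approx -2.87 \cdot 10^{-7}$)
$\sqrt{C + Q{\left(13 \cdot 13 \left(-7\right) \right)}} = \sqrt{- \frac{1}{3484381} + \frac{1}{2 \cdot 13 \cdot 13 \left(-7\right)}} = \sqrt{- \frac{1}{3484381} + \frac{1}{2 \cdot 169 \left(-7\right)}} = \sqrt{- \frac{1}{3484381} + \frac{1}{2 \left(-1183\right)}} = \sqrt{- \frac{1}{3484381} + \frac{1}{2} \left(- \frac{1}{1183}\right)} = \sqrt{- \frac{1}{3484381} - \frac{1}{2366}} = \sqrt{- \frac{3486747}{8244045446}} = \frac{i \sqrt{2977681938}}{2653378}$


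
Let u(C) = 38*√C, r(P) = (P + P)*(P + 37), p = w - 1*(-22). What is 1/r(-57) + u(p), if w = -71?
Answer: 1/2280 + 266*I ≈ 0.0004386 + 266.0*I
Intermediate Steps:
p = -49 (p = -71 - 1*(-22) = -71 + 22 = -49)
r(P) = 2*P*(37 + P) (r(P) = (2*P)*(37 + P) = 2*P*(37 + P))
1/r(-57) + u(p) = 1/(2*(-57)*(37 - 57)) + 38*√(-49) = 1/(2*(-57)*(-20)) + 38*(7*I) = 1/2280 + 266*I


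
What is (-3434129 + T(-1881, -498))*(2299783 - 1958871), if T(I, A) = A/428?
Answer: -125268771507880/107 ≈ -1.1707e+12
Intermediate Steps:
T(I, A) = A/428 (T(I, A) = A*(1/428) = A/428)
(-3434129 + T(-1881, -498))*(2299783 - 1958871) = (-3434129 + (1/428)*(-498))*(2299783 - 1958871) = (-3434129 - 249/214)*340912 = -734903855/214*340912 = -125268771507880/107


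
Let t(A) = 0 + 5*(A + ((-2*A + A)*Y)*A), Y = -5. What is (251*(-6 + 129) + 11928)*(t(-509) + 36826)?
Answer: 278690408106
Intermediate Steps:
t(A) = 5*A + 25*A² (t(A) = 0 + 5*(A + ((-2*A + A)*(-5))*A) = 0 + 5*(A + (-A*(-5))*A) = 0 + 5*(A + (5*A)*A) = 0 + 5*(A + 5*A²) = 0 + (5*A + 25*A²) = 5*A + 25*A²)
(251*(-6 + 129) + 11928)*(t(-509) + 36826) = (251*(-6 + 129) + 11928)*(5*(-509)*(1 + 5*(-509)) + 36826) = (251*123 + 11928)*(5*(-509)*(1 - 2545) + 36826) = (30873 + 11928)*(5*(-509)*(-2544) + 36826) = 42801*(6474480 + 36826) = 42801*6511306 = 278690408106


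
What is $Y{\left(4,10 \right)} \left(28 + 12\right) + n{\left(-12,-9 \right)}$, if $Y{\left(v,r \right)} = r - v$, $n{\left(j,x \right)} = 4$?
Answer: $244$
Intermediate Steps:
$Y{\left(4,10 \right)} \left(28 + 12\right) + n{\left(-12,-9 \right)} = \left(10 - 4\right) \left(28 + 12\right) + 4 = \left(10 - 4\right) 40 + 4 = 6 \cdot 40 + 4 = 240 + 4 = 244$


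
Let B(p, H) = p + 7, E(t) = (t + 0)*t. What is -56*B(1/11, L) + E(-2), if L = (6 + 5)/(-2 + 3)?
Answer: -4324/11 ≈ -393.09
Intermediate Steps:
L = 11 (L = 11/1 = 11*1 = 11)
E(t) = t² (E(t) = t*t = t²)
B(p, H) = 7 + p
-56*B(1/11, L) + E(-2) = -56*(7 + 1/11) + (-2)² = -56*(7 + 1/11) + 4 = -56*78/11 + 4 = -4368/11 + 4 = -4324/11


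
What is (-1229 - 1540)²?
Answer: 7667361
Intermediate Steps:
(-1229 - 1540)² = (-2769)² = 7667361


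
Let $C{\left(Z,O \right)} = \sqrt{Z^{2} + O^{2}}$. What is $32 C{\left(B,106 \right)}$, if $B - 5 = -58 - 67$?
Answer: $64 \sqrt{6409} \approx 5123.6$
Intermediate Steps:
$B = -120$ ($B = 5 - 125 = -120$)
$C{\left(Z,O \right)} = \sqrt{O^{2} + Z^{2}}$
$32 C{\left(B,106 \right)} = 32 \sqrt{106^{2} + \left(-120\right)^{2}} = 32 \sqrt{11236 + 14400} = 32 \sqrt{25636} = 32 \cdot 2 \sqrt{6409} = 64 \sqrt{6409}$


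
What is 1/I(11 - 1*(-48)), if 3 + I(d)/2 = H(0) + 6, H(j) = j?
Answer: 1/6 ≈ 0.16667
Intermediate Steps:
I(d) = 6 (I(d) = -6 + 2*(0 + 6) = -6 + 2*6 = -6 + 12 = 6)
1/I(11 - 1*(-48)) = 1/6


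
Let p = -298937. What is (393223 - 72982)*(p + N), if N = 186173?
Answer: -36111656124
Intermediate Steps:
(393223 - 72982)*(p + N) = (393223 - 72982)*(-298937 + 186173) = 320241*(-112764) = -36111656124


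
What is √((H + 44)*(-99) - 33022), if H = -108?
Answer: I*√26686 ≈ 163.36*I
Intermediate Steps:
√((H + 44)*(-99) - 33022) = √((-108 + 44)*(-99) - 33022) = √(-64*(-99) - 33022) = √(6336 - 33022) = √(-26686) = I*√26686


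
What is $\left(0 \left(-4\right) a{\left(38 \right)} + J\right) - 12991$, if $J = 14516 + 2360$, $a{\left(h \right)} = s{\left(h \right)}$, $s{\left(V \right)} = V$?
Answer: $3885$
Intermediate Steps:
$a{\left(h \right)} = h$
$J = 16876$
$\left(0 \left(-4\right) a{\left(38 \right)} + J\right) - 12991 = \left(0 \left(-4\right) 38 + 16876\right) - 12991 = \left(0 \cdot 38 + 16876\right) - 12991 = \left(0 + 16876\right) - 12991 = 16876 - 12991 = 3885$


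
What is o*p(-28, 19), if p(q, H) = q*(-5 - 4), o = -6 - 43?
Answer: -12348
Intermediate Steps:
o = -49
p(q, H) = -9*q (p(q, H) = q*(-9) = -9*q)
o*p(-28, 19) = -(-441)*(-28) = -49*252 = -12348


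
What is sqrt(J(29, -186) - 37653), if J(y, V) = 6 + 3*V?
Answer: 3*I*sqrt(4245) ≈ 195.46*I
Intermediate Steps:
sqrt(J(29, -186) - 37653) = sqrt((6 + 3*(-186)) - 37653) = sqrt((6 - 558) - 37653) = sqrt(-552 - 37653) = sqrt(-38205) = 3*I*sqrt(4245)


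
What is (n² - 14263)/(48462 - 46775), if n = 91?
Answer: -5982/1687 ≈ -3.5459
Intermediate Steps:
(n² - 14263)/(48462 - 46775) = (91² - 14263)/(48462 - 46775) = (8281 - 14263)/1687 = -5982*1/1687 = -5982/1687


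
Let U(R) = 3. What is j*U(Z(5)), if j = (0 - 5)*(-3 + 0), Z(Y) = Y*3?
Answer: 45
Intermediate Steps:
Z(Y) = 3*Y
j = 15 (j = -5*(-3) = 15)
j*U(Z(5)) = 15*3 = 45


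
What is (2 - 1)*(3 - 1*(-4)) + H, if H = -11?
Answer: -4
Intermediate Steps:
(2 - 1)*(3 - 1*(-4)) + H = (2 - 1)*(3 - 1*(-4)) - 11 = 1*(3 + 4) - 11 = 1*7 - 11 = 7 - 11 = -4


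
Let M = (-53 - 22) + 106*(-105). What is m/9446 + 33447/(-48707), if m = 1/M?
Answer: -3540111804917/5155267238010 ≈ -0.68670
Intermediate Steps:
M = -11205 (M = -75 - 11130 = -11205)
m = -1/11205 (m = 1/(-11205) = -1/11205 ≈ -8.9246e-5)
m/9446 + 33447/(-48707) = -1/11205/9446 + 33447/(-48707) = -1/11205*1/9446 + 33447*(-1/48707) = -1/105842430 - 33447/48707 = -3540111804917/5155267238010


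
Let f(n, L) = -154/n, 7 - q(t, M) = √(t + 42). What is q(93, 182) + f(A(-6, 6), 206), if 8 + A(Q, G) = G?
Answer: 84 - 3*√15 ≈ 72.381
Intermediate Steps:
A(Q, G) = -8 + G
q(t, M) = 7 - √(42 + t) (q(t, M) = 7 - √(t + 42) = 7 - √(42 + t))
q(93, 182) + f(A(-6, 6), 206) = (7 - √(42 + 93)) - 154/(-8 + 6) = (7 - √135) - 154/(-2) = (7 - 3*√15) - 154*(-½) = (7 - 3*√15) + 77 = 84 - 3*√15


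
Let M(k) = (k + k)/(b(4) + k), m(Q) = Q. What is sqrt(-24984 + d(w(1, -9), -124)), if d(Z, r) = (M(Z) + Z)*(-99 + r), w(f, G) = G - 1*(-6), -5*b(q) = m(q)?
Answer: 15*I*sqrt(39577)/19 ≈ 157.06*I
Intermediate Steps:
b(q) = -q/5
M(k) = 2*k/(-4/5 + k) (M(k) = (k + k)/(-1/5*4 + k) = (2*k)/(-4/5 + k) = 2*k/(-4/5 + k))
w(f, G) = 6 + G (w(f, G) = G + 6 = 6 + G)
d(Z, r) = (-99 + r)*(Z + 10*Z/(-4 + 5*Z)) (d(Z, r) = (10*Z/(-4 + 5*Z) + Z)*(-99 + r) = (Z + 10*Z/(-4 + 5*Z))*(-99 + r) = (-99 + r)*(Z + 10*Z/(-4 + 5*Z)))
sqrt(-24984 + d(w(1, -9), -124)) = sqrt(-24984 + (6 - 9)*(-990 + 10*(-124) + (-99 - 124)*(-4 + 5*(6 - 9)))/(-4 + 5*(6 - 9))) = sqrt(-24984 - 3*(-990 - 1240 - 223*(-4 + 5*(-3)))/(-4 + 5*(-3))) = sqrt(-24984 - 3*(-990 - 1240 - 223*(-4 - 15))/(-4 - 15)) = sqrt(-24984 - 3*(-990 - 1240 - 223*(-19))/(-19)) = sqrt(-24984 - 3*(-1/19)*(-990 - 1240 + 4237)) = sqrt(-24984 - 3*(-1/19)*2007) = sqrt(-24984 + 6021/19) = sqrt(-468675/19) = 15*I*sqrt(39577)/19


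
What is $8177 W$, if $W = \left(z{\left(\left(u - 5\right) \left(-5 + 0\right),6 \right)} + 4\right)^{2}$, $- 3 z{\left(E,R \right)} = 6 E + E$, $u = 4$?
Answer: $\frac{4325633}{9} \approx 4.8063 \cdot 10^{5}$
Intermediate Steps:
$z{\left(E,R \right)} = - \frac{7 E}{3}$ ($z{\left(E,R \right)} = - \frac{6 E + E}{3} = - \frac{7 E}{3}$)
$W = \frac{529}{9}$ ($W = \left(- \frac{7 \left(4 - 5\right) \left(-5 + 0\right)}{3} + 4\right)^{2} = \left(- \frac{7 \left(\left(-1\right) \left(-5\right)\right)}{3} + 4\right)^{2} = \left(\left(- \frac{7}{3}\right) 5 + 4\right)^{2} = \left(- \frac{35}{3} + 4\right)^{2} = \left(- \frac{23}{3}\right)^{2} = \frac{529}{9} \approx 58.778$)
$8177 W = 8177 \cdot \frac{529}{9} = \frac{4325633}{9}$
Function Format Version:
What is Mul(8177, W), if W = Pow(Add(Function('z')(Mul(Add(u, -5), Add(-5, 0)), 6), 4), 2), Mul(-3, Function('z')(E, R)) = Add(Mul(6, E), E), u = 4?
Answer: Rational(4325633, 9) ≈ 4.8063e+5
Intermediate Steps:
Function('z')(E, R) = Mul(Rational(-7, 3), E) (Function('z')(E, R) = Mul(Rational(-1, 3), Add(Mul(6, E), E)) = Mul(Rational(-1, 3), Mul(7, E)) = Mul(Rational(-7, 3), E))
W = Rational(529, 9) (W = Pow(Add(Mul(Rational(-7, 3), Mul(Add(4, -5), Add(-5, 0))), 4), 2) = Pow(Add(Mul(Rational(-7, 3), Mul(-1, -5)), 4), 2) = Pow(Add(Mul(Rational(-7, 3), 5), 4), 2) = Pow(Add(Rational(-35, 3), 4), 2) = Pow(Rational(-23, 3), 2) = Rational(529, 9) ≈ 58.778)
Mul(8177, W) = Mul(8177, Rational(529, 9)) = Rational(4325633, 9)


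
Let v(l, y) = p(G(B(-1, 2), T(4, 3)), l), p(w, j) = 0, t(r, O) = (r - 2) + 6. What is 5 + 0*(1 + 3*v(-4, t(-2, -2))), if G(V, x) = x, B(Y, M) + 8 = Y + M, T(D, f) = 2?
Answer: 5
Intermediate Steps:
B(Y, M) = -8 + M + Y (B(Y, M) = -8 + (Y + M) = -8 + (M + Y) = -8 + M + Y)
t(r, O) = 4 + r (t(r, O) = (-2 + r) + 6 = 4 + r)
v(l, y) = 0
5 + 0*(1 + 3*v(-4, t(-2, -2))) = 5 + 0*(1 + 3*0) = 5 + 0*(1 + 0) = 5 + 0*1 = 5 + 0 = 5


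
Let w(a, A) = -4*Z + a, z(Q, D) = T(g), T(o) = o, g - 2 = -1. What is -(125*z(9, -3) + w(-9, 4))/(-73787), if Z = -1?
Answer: 120/73787 ≈ 0.0016263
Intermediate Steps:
g = 1 (g = 2 - 1 = 1)
z(Q, D) = 1
w(a, A) = 4 + a (w(a, A) = -4*(-1) + a = 4 + a)
-(125*z(9, -3) + w(-9, 4))/(-73787) = -(125*1 + (4 - 9))/(-73787) = -(125 - 5)*(-1/73787) = -1*120*(-1/73787) = -120*(-1/73787) = 120/73787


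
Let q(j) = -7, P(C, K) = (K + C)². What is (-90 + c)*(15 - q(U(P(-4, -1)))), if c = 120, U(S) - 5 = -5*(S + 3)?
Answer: 660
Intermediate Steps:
P(C, K) = (C + K)²
U(S) = -10 - 5*S (U(S) = 5 - 5*(S + 3) = 5 - 5*(3 + S) = 5 + (-15 - 5*S) = -10 - 5*S)
(-90 + c)*(15 - q(U(P(-4, -1)))) = (-90 + 120)*(15 - 1*(-7)) = 30*(15 + 7) = 30*22 = 660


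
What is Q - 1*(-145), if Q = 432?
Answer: 577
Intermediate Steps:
Q - 1*(-145) = 432 - 1*(-145) = 432 + 145 = 577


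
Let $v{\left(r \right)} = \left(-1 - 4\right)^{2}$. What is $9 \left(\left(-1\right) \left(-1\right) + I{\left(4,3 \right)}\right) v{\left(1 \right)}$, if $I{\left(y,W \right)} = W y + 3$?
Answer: $3600$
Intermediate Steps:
$I{\left(y,W \right)} = 3 + W y$
$v{\left(r \right)} = 25$ ($v{\left(r \right)} = \left(-5\right)^{2} = 25$)
$9 \left(\left(-1\right) \left(-1\right) + I{\left(4,3 \right)}\right) v{\left(1 \right)} = 9 \left(\left(-1\right) \left(-1\right) + \left(3 + 3 \cdot 4\right)\right) 25 = 9 \left(1 + \left(3 + 12\right)\right) 25 = 9 \left(1 + 15\right) 25 = 9 \cdot 16 \cdot 25 = 144 \cdot 25 = 3600$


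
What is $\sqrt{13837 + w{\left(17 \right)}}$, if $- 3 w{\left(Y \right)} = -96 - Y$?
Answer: $\frac{22 \sqrt{258}}{3} \approx 117.79$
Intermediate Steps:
$w{\left(Y \right)} = 32 + \frac{Y}{3}$ ($w{\left(Y \right)} = - \frac{-96 - Y}{3} = 32 + \frac{Y}{3}$)
$\sqrt{13837 + w{\left(17 \right)}} = \sqrt{13837 + \left(32 + \frac{1}{3} \cdot 17\right)} = \sqrt{13837 + \left(32 + \frac{17}{3}\right)} = \sqrt{13837 + \frac{113}{3}} = \sqrt{\frac{41624}{3}} = \frac{22 \sqrt{258}}{3}$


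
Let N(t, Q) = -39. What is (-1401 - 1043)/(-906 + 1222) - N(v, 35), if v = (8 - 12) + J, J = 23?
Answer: 2470/79 ≈ 31.266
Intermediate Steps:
v = 19 (v = (8 - 12) + 23 = -4 + 23 = 19)
(-1401 - 1043)/(-906 + 1222) - N(v, 35) = (-1401 - 1043)/(-906 + 1222) - 1*(-39) = -2444/316 + 39 = -2444*1/316 + 39 = -611/79 + 39 = 2470/79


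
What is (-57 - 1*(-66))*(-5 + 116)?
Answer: 999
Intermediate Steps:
(-57 - 1*(-66))*(-5 + 116) = (-57 + 66)*111 = 9*111 = 999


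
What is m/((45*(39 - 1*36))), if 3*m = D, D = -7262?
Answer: -7262/405 ≈ -17.931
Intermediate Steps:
m = -7262/3 (m = (⅓)*(-7262) = -7262/3 ≈ -2420.7)
m/((45*(39 - 1*36))) = -7262*1/(45*(39 - 1*36))/3 = -7262*1/(45*(39 - 36))/3 = -7262/(3*(45*3)) = -7262/3/135 = -7262/3*1/135 = -7262/405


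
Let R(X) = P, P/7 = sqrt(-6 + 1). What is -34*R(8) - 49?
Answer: -49 - 238*I*sqrt(5) ≈ -49.0 - 532.18*I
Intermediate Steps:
P = 7*I*sqrt(5) (P = 7*sqrt(-6 + 1) = 7*sqrt(-5) = 7*(I*sqrt(5)) = 7*I*sqrt(5) ≈ 15.652*I)
R(X) = 7*I*sqrt(5)
-34*R(8) - 49 = -238*I*sqrt(5) - 49 = -49 - 238*I*sqrt(5)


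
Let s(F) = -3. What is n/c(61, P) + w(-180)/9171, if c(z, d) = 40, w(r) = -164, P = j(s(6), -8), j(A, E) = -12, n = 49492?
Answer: 113471143/91710 ≈ 1237.3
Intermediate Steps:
P = -12
n/c(61, P) + w(-180)/9171 = 49492/40 - 164/9171 = 49492*(1/40) - 164*1/9171 = 12373/10 - 164/9171 = 113471143/91710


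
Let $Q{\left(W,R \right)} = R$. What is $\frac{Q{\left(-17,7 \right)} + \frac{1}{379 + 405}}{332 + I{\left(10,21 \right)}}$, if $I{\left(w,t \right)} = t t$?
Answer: $\frac{5489}{606032} \approx 0.0090573$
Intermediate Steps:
$I{\left(w,t \right)} = t^{2}$
$\frac{Q{\left(-17,7 \right)} + \frac{1}{379 + 405}}{332 + I{\left(10,21 \right)}} = \frac{7 + \frac{1}{379 + 405}}{332 + 21^{2}} = \frac{7 + \frac{1}{784}}{332 + 441} = \frac{7 + \frac{1}{784}}{773} = \frac{5489}{784} \cdot \frac{1}{773} = \frac{5489}{606032}$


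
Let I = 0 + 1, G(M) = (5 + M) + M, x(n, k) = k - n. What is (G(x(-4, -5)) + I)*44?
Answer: 176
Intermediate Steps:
G(M) = 5 + 2*M
I = 1
(G(x(-4, -5)) + I)*44 = ((5 + 2*(-5 - 1*(-4))) + 1)*44 = ((5 + 2*(-5 + 4)) + 1)*44 = ((5 + 2*(-1)) + 1)*44 = ((5 - 2) + 1)*44 = (3 + 1)*44 = 4*44 = 176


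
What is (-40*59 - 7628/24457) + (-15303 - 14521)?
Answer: -787131716/24457 ≈ -32184.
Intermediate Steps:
(-40*59 - 7628/24457) + (-15303 - 14521) = (-2360 - 7628*1/24457) - 29824 = (-2360 - 7628/24457) - 29824 = -57726148/24457 - 29824 = -787131716/24457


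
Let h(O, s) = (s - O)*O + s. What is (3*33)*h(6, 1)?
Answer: -2871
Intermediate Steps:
h(O, s) = s + O*(s - O) (h(O, s) = O*(s - O) + s = s + O*(s - O))
(3*33)*h(6, 1) = (3*33)*(1 - 1*6² + 6*1) = 99*(1 - 1*36 + 6) = 99*(1 - 36 + 6) = 99*(-29) = -2871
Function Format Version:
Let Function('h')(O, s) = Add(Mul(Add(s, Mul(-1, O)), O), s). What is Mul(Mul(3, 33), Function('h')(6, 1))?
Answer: -2871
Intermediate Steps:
Function('h')(O, s) = Add(s, Mul(O, Add(s, Mul(-1, O)))) (Function('h')(O, s) = Add(Mul(O, Add(s, Mul(-1, O))), s) = Add(s, Mul(O, Add(s, Mul(-1, O)))))
Mul(Mul(3, 33), Function('h')(6, 1)) = Mul(Mul(3, 33), Add(1, Mul(-1, Pow(6, 2)), Mul(6, 1))) = Mul(99, Add(1, Mul(-1, 36), 6)) = Mul(99, Add(1, -36, 6)) = Mul(99, -29) = -2871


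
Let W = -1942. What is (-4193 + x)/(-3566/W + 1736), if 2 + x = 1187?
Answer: -2920768/1687439 ≈ -1.7309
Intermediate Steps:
x = 1185 (x = -2 + 1187 = 1185)
(-4193 + x)/(-3566/W + 1736) = (-4193 + 1185)/(-3566/(-1942) + 1736) = -3008/(-3566*(-1/1942) + 1736) = -3008/(1783/971 + 1736) = -3008/1687439/971 = -3008*971/1687439 = -2920768/1687439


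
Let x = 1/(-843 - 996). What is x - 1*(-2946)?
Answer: 5417693/1839 ≈ 2946.0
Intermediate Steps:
x = -1/1839 (x = 1/(-1839) = -1/1839 ≈ -0.00054377)
x - 1*(-2946) = -1/1839 - 1*(-2946) = -1/1839 + 2946 = 5417693/1839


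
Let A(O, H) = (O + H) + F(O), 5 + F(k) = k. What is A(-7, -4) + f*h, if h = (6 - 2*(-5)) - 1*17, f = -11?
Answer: -12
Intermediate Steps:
F(k) = -5 + k
A(O, H) = -5 + H + 2*O (A(O, H) = (O + H) + (-5 + O) = (H + O) + (-5 + O) = -5 + H + 2*O)
h = -1 (h = (6 + 10) - 17 = 16 - 17 = -1)
A(-7, -4) + f*h = (-5 - 4 + 2*(-7)) - 11*(-1) = (-5 - 4 - 14) + 11 = -23 + 11 = -12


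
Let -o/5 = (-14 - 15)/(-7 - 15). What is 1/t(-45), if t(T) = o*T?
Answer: 22/6525 ≈ 0.0033716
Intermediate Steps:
o = -145/22 (o = -5*(-14 - 15)/(-7 - 15) = -(-145)/(-22) = -(-145)*(-1)/22 = -5*29/22 = -145/22 ≈ -6.5909)
t(T) = -145*T/22
1/t(-45) = 1/(-145/22*(-45)) = 1/(6525/22) = 22/6525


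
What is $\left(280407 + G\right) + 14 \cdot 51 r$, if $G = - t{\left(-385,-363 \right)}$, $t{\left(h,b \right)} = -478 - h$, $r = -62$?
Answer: $236232$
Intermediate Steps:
$G = 93$ ($G = - (-478 - -385) = - (-478 + 385) = \left(-1\right) \left(-93\right) = 93$)
$\left(280407 + G\right) + 14 \cdot 51 r = \left(280407 + 93\right) + 14 \cdot 51 \left(-62\right) = 280500 + 714 \left(-62\right) = 280500 - 44268 = 236232$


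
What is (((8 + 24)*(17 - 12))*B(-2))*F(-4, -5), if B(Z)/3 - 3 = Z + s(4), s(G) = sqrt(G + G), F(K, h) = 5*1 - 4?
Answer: 480 + 960*sqrt(2) ≈ 1837.6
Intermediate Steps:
F(K, h) = 1 (F(K, h) = 5 - 4 = 1)
s(G) = sqrt(2)*sqrt(G) (s(G) = sqrt(2*G) = sqrt(2)*sqrt(G))
B(Z) = 9 + 3*Z + 6*sqrt(2) (B(Z) = 9 + 3*(Z + sqrt(2)*sqrt(4)) = 9 + 3*(Z + sqrt(2)*2) = 9 + 3*(Z + 2*sqrt(2)) = 9 + (3*Z + 6*sqrt(2)) = 9 + 3*Z + 6*sqrt(2))
(((8 + 24)*(17 - 12))*B(-2))*F(-4, -5) = (((8 + 24)*(17 - 12))*(9 + 3*(-2) + 6*sqrt(2)))*1 = ((32*5)*(9 - 6 + 6*sqrt(2)))*1 = (160*(3 + 6*sqrt(2)))*1 = (480 + 960*sqrt(2))*1 = 480 + 960*sqrt(2)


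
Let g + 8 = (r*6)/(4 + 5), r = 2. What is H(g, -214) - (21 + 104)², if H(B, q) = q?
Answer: -15839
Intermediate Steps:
g = -20/3 (g = -8 + (2*6)/(4 + 5) = -8 + 12/9 = -8 + 12*(⅑) = -8 + 4/3 = -20/3 ≈ -6.6667)
H(g, -214) - (21 + 104)² = -214 - (21 + 104)² = -214 - 1*125² = -214 - 1*15625 = -214 - 15625 = -15839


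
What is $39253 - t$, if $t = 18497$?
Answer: $20756$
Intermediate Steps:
$39253 - t = 39253 - 18497 = 20756$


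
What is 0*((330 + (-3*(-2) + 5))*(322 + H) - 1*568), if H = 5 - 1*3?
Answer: 0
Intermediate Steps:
H = 2 (H = 5 - 3 = 2)
0*((330 + (-3*(-2) + 5))*(322 + H) - 1*568) = 0*((330 + (-3*(-2) + 5))*(322 + 2) - 1*568) = 0*((330 + (6 + 5))*324 - 568) = 0*((330 + 11)*324 - 568) = 0*(341*324 - 568) = 0*(110484 - 568) = 0*109916 = 0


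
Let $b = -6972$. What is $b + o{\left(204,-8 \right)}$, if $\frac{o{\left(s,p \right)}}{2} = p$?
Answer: $-6988$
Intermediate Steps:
$o{\left(s,p \right)} = 2 p$
$b + o{\left(204,-8 \right)} = -6972 + 2 \left(-8\right) = -6972 - 16 = -6988$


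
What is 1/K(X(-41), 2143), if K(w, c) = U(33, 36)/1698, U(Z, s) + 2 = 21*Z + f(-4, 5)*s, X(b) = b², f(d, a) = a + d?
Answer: 1698/727 ≈ 2.3356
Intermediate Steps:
U(Z, s) = -2 + s + 21*Z (U(Z, s) = -2 + (21*Z + (5 - 4)*s) = -2 + (21*Z + 1*s) = -2 + (21*Z + s) = -2 + (s + 21*Z) = -2 + s + 21*Z)
K(w, c) = 727/1698 (K(w, c) = (-2 + 36 + 21*33)/1698 = (-2 + 36 + 693)*(1/1698) = 727*(1/1698) = 727/1698)
1/K(X(-41), 2143) = 1/(727/1698) = 1698/727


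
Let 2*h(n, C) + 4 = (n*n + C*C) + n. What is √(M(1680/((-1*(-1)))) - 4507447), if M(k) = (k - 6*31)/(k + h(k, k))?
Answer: I*√8992538985066886534/1412459 ≈ 2123.1*I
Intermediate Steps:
h(n, C) = -2 + n/2 + C²/2 + n²/2 (h(n, C) = -2 + ((n*n + C*C) + n)/2 = -2 + ((n² + C²) + n)/2 = -2 + ((C² + n²) + n)/2 = -2 + (n + C² + n²)/2 = -2 + (n/2 + C²/2 + n²/2) = -2 + n/2 + C²/2 + n²/2)
M(k) = (-186 + k)/(-2 + k² + 3*k/2) (M(k) = (k - 6*31)/(k + (-2 + k/2 + k²/2 + k²/2)) = (k - 186)/(k + (-2 + k² + k/2)) = (-186 + k)/(-2 + k² + 3*k/2))
√(M(1680/((-1*(-1)))) - 4507447) = √(2*(-186 + 1680/((-1*(-1))))/(-4 + 2*(1680/((-1*(-1))))² + 3*(1680/((-1*(-1))))) - 4507447) = √(2*(-186 + 1680/1)/(-4 + 2*(1680/1)² + 3*(1680/1)) - 4507447) = √(2*(-186 + 1680*1)/(-4 + 2*(1680*1)² + 3*(1680*1)) - 4507447) = √(2*(-186 + 1680)/(-4 + 2*1680² + 3*1680) - 4507447) = √(2*1494/(-4 + 2*2822400 + 5040) - 4507447) = √(2*1494/(-4 + 5644800 + 5040) - 4507447) = √(2*1494/5649836 - 4507447) = √(2*(1/5649836)*1494 - 4507447) = √(747/1412459 - 4507447) = √(-6366584081426/1412459) = I*√8992538985066886534/1412459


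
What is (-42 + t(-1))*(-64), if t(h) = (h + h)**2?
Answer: 2432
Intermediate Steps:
t(h) = 4*h**2 (t(h) = (2*h)**2 = 4*h**2)
(-42 + t(-1))*(-64) = (-42 + 4*(-1)**2)*(-64) = (-42 + 4*1)*(-64) = (-42 + 4)*(-64) = -38*(-64) = 2432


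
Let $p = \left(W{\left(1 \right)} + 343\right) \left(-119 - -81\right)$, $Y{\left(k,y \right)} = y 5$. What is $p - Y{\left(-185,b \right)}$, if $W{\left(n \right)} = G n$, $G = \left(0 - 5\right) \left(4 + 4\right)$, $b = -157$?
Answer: $-10729$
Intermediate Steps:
$G = -40$ ($G = \left(-5\right) 8 = -40$)
$Y{\left(k,y \right)} = 5 y$
$W{\left(n \right)} = - 40 n$
$p = -11514$ ($p = \left(\left(-40\right) 1 + 343\right) \left(-119 - -81\right) = \left(-40 + 343\right) \left(-119 + 81\right) = 303 \left(-38\right) = -11514$)
$p - Y{\left(-185,b \right)} = -11514 - 5 \left(-157\right) = -11514 - -785 = -11514 + 785 = -10729$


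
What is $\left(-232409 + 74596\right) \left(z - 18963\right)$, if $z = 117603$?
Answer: $-15566674320$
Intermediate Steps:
$\left(-232409 + 74596\right) \left(z - 18963\right) = \left(-232409 + 74596\right) \left(117603 - 18963\right) = \left(-157813\right) 98640 = -15566674320$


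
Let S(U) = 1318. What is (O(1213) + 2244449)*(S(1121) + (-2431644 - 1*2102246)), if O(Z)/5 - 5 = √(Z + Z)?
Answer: -10173240007128 - 22662860*√2426 ≈ -1.0174e+13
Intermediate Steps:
O(Z) = 25 + 5*√2*√Z (O(Z) = 25 + 5*√(Z + Z) = 25 + 5*√(2*Z) = 25 + 5*(√2*√Z) = 25 + 5*√2*√Z)
(O(1213) + 2244449)*(S(1121) + (-2431644 - 1*2102246)) = ((25 + 5*√2*√1213) + 2244449)*(1318 + (-2431644 - 1*2102246)) = ((25 + 5*√2426) + 2244449)*(1318 + (-2431644 - 2102246)) = (2244474 + 5*√2426)*(1318 - 4533890) = (2244474 + 5*√2426)*(-4532572) = -10173240007128 - 22662860*√2426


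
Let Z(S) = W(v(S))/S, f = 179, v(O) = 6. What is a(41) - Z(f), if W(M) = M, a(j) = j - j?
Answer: -6/179 ≈ -0.033520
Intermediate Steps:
a(j) = 0
Z(S) = 6/S
a(41) - Z(f) = 0 - 6/179 = -6/179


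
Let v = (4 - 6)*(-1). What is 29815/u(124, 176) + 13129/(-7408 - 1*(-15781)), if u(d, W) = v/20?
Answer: 2496423079/8373 ≈ 2.9815e+5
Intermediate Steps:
v = 2 (v = -2*(-1) = 2)
u(d, W) = 1/10 (u(d, W) = 2/20 = 2*(1/20) = 1/10)
29815/u(124, 176) + 13129/(-7408 - 1*(-15781)) = 29815/(1/10) + 13129/(-7408 - 1*(-15781)) = 29815*10 + 13129/(-7408 + 15781) = 298150 + 13129/8373 = 2496423079/8373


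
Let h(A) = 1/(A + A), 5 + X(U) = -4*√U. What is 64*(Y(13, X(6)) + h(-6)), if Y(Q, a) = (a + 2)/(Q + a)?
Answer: 704/3 + 88*√6 ≈ 450.22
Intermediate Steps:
X(U) = -5 - 4*√U
h(A) = 1/(2*A)
Y(Q, a) = (2 + a)/(Q + a)
64*(Y(13, X(6)) + h(-6)) = 64*((2 + (-5 - 4*√6))/(13 + (-5 - 4*√6)) + (½)/(-6)) = 64*((-3 - 4*√6)/(8 - 4*√6) + (½)*(-⅙)) = 64*((-3 - 4*√6)/(8 - 4*√6) - 1/12) = 64*(-1/12 + (-3 - 4*√6)/(8 - 4*√6)) = -16/3 + 64*(-3 - 4*√6)/(8 - 4*√6)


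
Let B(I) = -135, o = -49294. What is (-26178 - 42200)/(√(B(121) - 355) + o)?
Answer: 34394134/24794887 + 34189*I*√10/173564209 ≈ 1.3871 + 0.00062291*I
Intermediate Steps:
(-26178 - 42200)/(√(B(121) - 355) + o) = (-26178 - 42200)/(√(-135 - 355) - 49294) = -68378/(√(-490) - 49294) = -68378/(7*I*√10 - 49294) = -68378/(-49294 + 7*I*√10)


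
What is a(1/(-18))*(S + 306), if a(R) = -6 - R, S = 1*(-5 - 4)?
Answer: -3531/2 ≈ -1765.5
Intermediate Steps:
S = -9 (S = 1*(-9) = -9)
a(1/(-18))*(S + 306) = (-6 - 1/(-18))*(-9 + 306) = (-6 - 1*(-1/18))*297 = (-6 + 1/18)*297 = -107/18*297 = -3531/2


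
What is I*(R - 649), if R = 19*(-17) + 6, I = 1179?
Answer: -1138914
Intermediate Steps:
R = -317 (R = -323 + 6 = -317)
I*(R - 649) = 1179*(-317 - 649) = 1179*(-966) = -1138914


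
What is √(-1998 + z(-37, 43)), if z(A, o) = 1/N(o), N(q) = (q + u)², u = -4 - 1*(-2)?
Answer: I*√3358637/41 ≈ 44.699*I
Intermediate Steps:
u = -2 (u = -4 + 2 = -2)
N(q) = (-2 + q)² (N(q) = (q - 2)² = (-2 + q)²)
z(A, o) = (-2 + o)⁻² (z(A, o) = 1/((-2 + o)²) = (-2 + o)⁻²)
√(-1998 + z(-37, 43)) = √(-1998 + (-2 + 43)⁻²) = √(-1998 + 41⁻²) = √(-1998 + 1/1681) = √(-3358637/1681) = I*√3358637/41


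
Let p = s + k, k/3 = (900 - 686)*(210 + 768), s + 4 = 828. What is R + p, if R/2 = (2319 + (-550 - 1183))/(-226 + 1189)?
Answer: 605439272/963 ≈ 6.2870e+5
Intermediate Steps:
s = 824 (s = -4 + 828 = 824)
k = 627876 (k = 3*((900 - 686)*(210 + 768)) = 3*(214*978) = 3*209292 = 627876)
p = 628700 (p = 824 + 627876 = 628700)
R = 1172/963 (R = 2*((2319 + (-550 - 1183))/(-226 + 1189)) = 2*((2319 - 1733)/963) = 2*(586*(1/963)) = 2*(586/963) = 1172/963 ≈ 1.2170)
R + p = 1172/963 + 628700 = 605439272/963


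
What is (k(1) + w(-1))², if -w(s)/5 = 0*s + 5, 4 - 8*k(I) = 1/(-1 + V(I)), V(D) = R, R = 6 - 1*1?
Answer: 616225/1024 ≈ 601.78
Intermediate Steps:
R = 5 (R = 6 - 1 = 5)
V(D) = 5
k(I) = 15/32 (k(I) = ½ - 1/(8*(-1 + 5)) = ½ - ⅛/4 = ½ - ⅛*¼ = ½ - 1/32 = 15/32)
w(s) = -25 (w(s) = -5*(0*s + 5) = -5*(0 + 5) = -5*5 = -25)
(k(1) + w(-1))² = (15/32 - 25)² = (-785/32)² = 616225/1024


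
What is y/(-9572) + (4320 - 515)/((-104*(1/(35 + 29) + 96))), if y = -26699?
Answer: 368295587/152931844 ≈ 2.4082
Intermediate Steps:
y/(-9572) + (4320 - 515)/((-104*(1/(35 + 29) + 96))) = -26699/(-9572) + (4320 - 515)/((-104*(1/(35 + 29) + 96))) = -26699*(-1/9572) + 3805/((-104*(1/64 + 96))) = 26699/9572 + 3805/((-104*(1/64 + 96))) = 26699/9572 + 3805/((-104*6145/64)) = 26699/9572 + 3805/(-79885/8) = 26699/9572 + 3805*(-8/79885) = 26699/9572 - 6088/15977 = 368295587/152931844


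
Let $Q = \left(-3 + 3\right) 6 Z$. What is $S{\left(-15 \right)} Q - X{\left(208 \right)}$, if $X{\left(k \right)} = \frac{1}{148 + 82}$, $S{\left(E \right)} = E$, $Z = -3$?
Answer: $- \frac{1}{230} \approx -0.0043478$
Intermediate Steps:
$Q = 0$ ($Q = \left(-3 + 3\right) 6 \left(-3\right) = 0 \cdot 6 \left(-3\right) = 0 \left(-3\right) = 0$)
$X{\left(k \right)} = \frac{1}{230}$
$S{\left(-15 \right)} Q - X{\left(208 \right)} = \left(-15\right) 0 - \frac{1}{230} = 0 - \frac{1}{230} = - \frac{1}{230}$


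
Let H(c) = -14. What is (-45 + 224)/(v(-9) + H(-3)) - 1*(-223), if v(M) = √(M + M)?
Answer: 22608/107 - 537*I*√2/214 ≈ 211.29 - 3.5488*I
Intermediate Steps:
v(M) = √2*√M (v(M) = √(2*M) = √2*√M)
(-45 + 224)/(v(-9) + H(-3)) - 1*(-223) = (-45 + 224)/(√2*√(-9) - 14) - 1*(-223) = 179/(√2*(3*I) - 14) + 223 = 179/(3*I*√2 - 14) + 223 = 179/(-14 + 3*I*√2) + 223 = 223 + 179/(-14 + 3*I*√2)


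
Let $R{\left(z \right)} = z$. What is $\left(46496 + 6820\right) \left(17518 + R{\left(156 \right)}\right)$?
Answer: $942306984$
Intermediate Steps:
$\left(46496 + 6820\right) \left(17518 + R{\left(156 \right)}\right) = \left(46496 + 6820\right) \left(17518 + 156\right) = 53316 \cdot 17674 = 942306984$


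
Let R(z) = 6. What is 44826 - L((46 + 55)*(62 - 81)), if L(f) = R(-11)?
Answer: 44820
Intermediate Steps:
L(f) = 6
44826 - L((46 + 55)*(62 - 81)) = 44826 - 1*6 = 44826 - 6 = 44820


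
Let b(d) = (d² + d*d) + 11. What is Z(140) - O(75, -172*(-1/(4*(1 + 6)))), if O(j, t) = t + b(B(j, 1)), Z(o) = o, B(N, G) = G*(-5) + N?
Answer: -67740/7 ≈ -9677.1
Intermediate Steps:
B(N, G) = N - 5*G (B(N, G) = -5*G + N = N - 5*G)
b(d) = 11 + 2*d² (b(d) = (d² + d²) + 11 = 2*d² + 11 = 11 + 2*d²)
O(j, t) = 11 + t + 2*(-5 + j)² (O(j, t) = t + (11 + 2*(j - 5*1)²) = t + (11 + 2*(j - 5)²) = t + (11 + 2*(-5 + j)²) = 11 + t + 2*(-5 + j)²)
Z(140) - O(75, -172*(-1/(4*(1 + 6)))) = 140 - (11 - 172*(-1/(4*(1 + 6))) + 2*(-5 + 75)²) = 140 - (11 - 172/(7*(-4)) + 2*70²) = 140 - (11 - 172/(-28) + 2*4900) = 140 - (11 - 172*(-1/28) + 9800) = 140 - (11 + 43/7 + 9800) = 140 - 1*68720/7 = 140 - 68720/7 = -67740/7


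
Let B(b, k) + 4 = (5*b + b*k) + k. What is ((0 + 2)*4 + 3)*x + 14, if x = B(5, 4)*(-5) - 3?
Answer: -2494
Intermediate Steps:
B(b, k) = -4 + k + 5*b + b*k (B(b, k) = -4 + ((5*b + b*k) + k) = -4 + (k + 5*b + b*k) = -4 + k + 5*b + b*k)
x = -228 (x = (-4 + 4 + 5*5 + 5*4)*(-5) - 3 = (-4 + 4 + 25 + 20)*(-5) - 3 = 45*(-5) - 3 = -225 - 3 = -228)
((0 + 2)*4 + 3)*x + 14 = ((0 + 2)*4 + 3)*(-228) + 14 = (2*4 + 3)*(-228) + 14 = (8 + 3)*(-228) + 14 = 11*(-228) + 14 = -2508 + 14 = -2494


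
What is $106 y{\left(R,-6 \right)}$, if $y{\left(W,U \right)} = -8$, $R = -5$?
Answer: $-848$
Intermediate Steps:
$106 y{\left(R,-6 \right)} = 106 \left(-8\right) = -848$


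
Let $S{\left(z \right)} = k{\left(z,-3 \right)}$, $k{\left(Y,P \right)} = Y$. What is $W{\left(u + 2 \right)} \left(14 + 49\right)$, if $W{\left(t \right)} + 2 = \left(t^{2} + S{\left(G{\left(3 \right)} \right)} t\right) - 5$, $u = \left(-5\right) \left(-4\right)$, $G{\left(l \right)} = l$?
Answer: $34209$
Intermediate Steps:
$u = 20$
$S{\left(z \right)} = z$
$W{\left(t \right)} = -7 + t^{2} + 3 t$ ($W{\left(t \right)} = -2 - \left(5 - t^{2} - 3 t\right) = -2 + \left(-5 + t^{2} + 3 t\right) = -7 + t^{2} + 3 t$)
$W{\left(u + 2 \right)} \left(14 + 49\right) = \left(-7 + \left(20 + 2\right)^{2} + 3 \left(20 + 2\right)\right) \left(14 + 49\right) = \left(-7 + 22^{2} + 3 \cdot 22\right) 63 = \left(-7 + 484 + 66\right) 63 = 543 \cdot 63 = 34209$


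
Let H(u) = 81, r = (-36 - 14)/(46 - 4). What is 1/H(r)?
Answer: 1/81 ≈ 0.012346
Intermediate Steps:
r = -25/21 (r = -50/42 = -50*1/42 = -25/21 ≈ -1.1905)
1/H(r) = 1/81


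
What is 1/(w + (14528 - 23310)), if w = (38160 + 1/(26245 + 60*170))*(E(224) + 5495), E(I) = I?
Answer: 36445/7953328868529 ≈ 4.5824e-9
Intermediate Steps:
w = 7953648928519/36445 (w = (38160 + 1/(26245 + 60*170))*(224 + 5495) = (38160 + 1/(26245 + 10200))*5719 = (38160 + 1/36445)*5719 = (1390741201/36445)*5719 = 7953648928519/36445 ≈ 2.1824e+8)
1/(w + (14528 - 23310)) = 1/(7953648928519/36445 + (14528 - 23310)) = 1/(7953648928519/36445 - 8782) = 1/(7953328868529/36445) = 36445/7953328868529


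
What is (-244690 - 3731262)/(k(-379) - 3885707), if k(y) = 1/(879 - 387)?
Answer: 1956168384/1911767843 ≈ 1.0232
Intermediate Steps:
k(y) = 1/492
(-244690 - 3731262)/(k(-379) - 3885707) = (-244690 - 3731262)/(1/492 - 3885707) = -3975952/(-1911767843/492) = -3975952*(-492/1911767843) = 1956168384/1911767843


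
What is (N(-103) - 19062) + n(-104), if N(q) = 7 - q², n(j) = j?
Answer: -29768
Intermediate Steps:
(N(-103) - 19062) + n(-104) = ((7 - 1*(-103)²) - 19062) - 104 = ((7 - 1*10609) - 19062) - 104 = ((7 - 10609) - 19062) - 104 = (-10602 - 19062) - 104 = -29664 - 104 = -29768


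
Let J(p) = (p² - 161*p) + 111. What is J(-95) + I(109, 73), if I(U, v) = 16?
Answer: 24447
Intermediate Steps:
J(p) = 111 + p² - 161*p
J(-95) + I(109, 73) = (111 + (-95)² - 161*(-95)) + 16 = (111 + 9025 + 15295) + 16 = 24431 + 16 = 24447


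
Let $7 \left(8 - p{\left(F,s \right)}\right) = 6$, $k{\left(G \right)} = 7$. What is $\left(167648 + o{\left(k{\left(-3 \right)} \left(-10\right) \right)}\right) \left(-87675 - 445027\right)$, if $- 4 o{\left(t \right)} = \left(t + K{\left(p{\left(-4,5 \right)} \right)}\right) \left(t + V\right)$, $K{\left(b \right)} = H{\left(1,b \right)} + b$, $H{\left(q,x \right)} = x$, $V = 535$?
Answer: $- \frac{649296351197}{7} \approx -9.2757 \cdot 10^{10}$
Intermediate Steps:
$p{\left(F,s \right)} = \frac{50}{7}$ ($p{\left(F,s \right)} = 8 - \frac{6}{7} = \frac{50}{7}$)
$K{\left(b \right)} = 2 b$ ($K{\left(b \right)} = b + b = 2 b$)
$o{\left(t \right)} = - \frac{\left(535 + t\right) \left(\frac{100}{7} + t\right)}{4}$ ($o{\left(t \right)} = - \frac{\left(t + 2 \cdot \frac{50}{7}\right) \left(t + 535\right)}{4} = - \frac{\left(t + \frac{100}{7}\right) \left(535 + t\right)}{4} = - \frac{\left(\frac{100}{7} + t\right) \left(535 + t\right)}{4} = - \frac{\left(535 + t\right) \left(\frac{100}{7} + t\right)}{4}$)
$\left(167648 + o{\left(k{\left(-3 \right)} \left(-10\right) \right)}\right) \left(-87675 - 445027\right) = \left(167648 - \left(\frac{13375}{7} + 1225 + \frac{3845}{28} \cdot 7 \left(-10\right)\right)\right) \left(-87675 - 445027\right) = \left(167648 - \left(- \frac{107825}{14} + 1225\right)\right) \left(-532702\right) = \left(167648 - - \frac{90675}{14}\right) \left(-532702\right) = \left(167648 + \frac{90675}{14}\right) \left(-532702\right) = \frac{2437747}{14} \left(-532702\right) = - \frac{649296351197}{7}$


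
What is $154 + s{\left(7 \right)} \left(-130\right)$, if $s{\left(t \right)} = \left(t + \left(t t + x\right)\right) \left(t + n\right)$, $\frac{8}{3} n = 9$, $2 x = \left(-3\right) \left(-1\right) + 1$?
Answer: $- \frac{156147}{2} \approx -78074.0$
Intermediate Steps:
$x = 2$ ($x = \frac{\left(-3\right) \left(-1\right) + 1}{2} = \frac{3 + 1}{2} = \frac{1}{2} \cdot 4 = 2$)
$n = \frac{27}{8}$ ($n = \frac{3}{8} \cdot 9 = \frac{27}{8} \approx 3.375$)
$s{\left(t \right)} = \left(\frac{27}{8} + t\right) \left(2 + t + t^{2}\right)$ ($s{\left(t \right)} = \left(t + \left(t t + 2\right)\right) \left(t + \frac{27}{8}\right) = \left(t + \left(t^{2} + 2\right)\right) \left(\frac{27}{8} + t\right) = \left(t + \left(2 + t^{2}\right)\right) \left(\frac{27}{8} + t\right) = \left(2 + t + t^{2}\right) \left(\frac{27}{8} + t\right) = \left(\frac{27}{8} + t\right) \left(2 + t + t^{2}\right)$)
$154 + s{\left(7 \right)} \left(-130\right) = 154 + \left(\frac{27}{4} + 7^{3} + \frac{35 \cdot 7^{2}}{8} + \frac{43}{8} \cdot 7\right) \left(-130\right) = 154 + \left(\frac{27}{4} + 343 + \frac{35}{8} \cdot 49 + \frac{301}{8}\right) \left(-130\right) = 154 + \left(\frac{27}{4} + 343 + \frac{1715}{8} + \frac{301}{8}\right) \left(-130\right) = 154 + \frac{2407}{4} \left(-130\right) = 154 - \frac{156455}{2} = - \frac{156147}{2}$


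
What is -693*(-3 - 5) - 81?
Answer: 5463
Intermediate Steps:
-693*(-3 - 5) - 81 = -693*(-8) - 81 = -99*(-56) - 81 = 5544 - 81 = 5463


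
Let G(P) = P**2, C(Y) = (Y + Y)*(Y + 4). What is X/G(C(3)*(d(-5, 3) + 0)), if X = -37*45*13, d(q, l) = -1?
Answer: -2405/196 ≈ -12.270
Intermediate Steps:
C(Y) = 2*Y*(4 + Y) (C(Y) = (2*Y)*(4 + Y) = 2*Y*(4 + Y))
X = -21645 (X = -1665*13 = -21645)
X/G(C(3)*(d(-5, 3) + 0)) = -21645*1/(36*(-1 + 0)**2*(4 + 3)**2) = -21645/(((2*3*7)*(-1))**2) = -21645/((42*(-1))**2) = -21645/((-42)**2) = -21645/1764 = -21645*1/1764 = -2405/196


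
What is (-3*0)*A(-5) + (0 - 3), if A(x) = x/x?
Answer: -3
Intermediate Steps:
A(x) = 1
(-3*0)*A(-5) + (0 - 3) = -3*0*1 + (0 - 3) = 0*1 - 3 = 0 - 3 = -3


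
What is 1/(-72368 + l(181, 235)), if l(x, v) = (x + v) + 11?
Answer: -1/71941 ≈ -1.3900e-5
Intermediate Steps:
l(x, v) = 11 + v + x (l(x, v) = (v + x) + 11 = 11 + v + x)
1/(-72368 + l(181, 235)) = 1/(-72368 + (11 + 235 + 181)) = 1/(-72368 + 427) = 1/(-71941) = -1/71941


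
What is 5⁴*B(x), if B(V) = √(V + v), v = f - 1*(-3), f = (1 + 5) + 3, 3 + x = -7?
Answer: 625*√2 ≈ 883.88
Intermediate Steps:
x = -10 (x = -3 - 7 = -10)
f = 9 (f = 6 + 3 = 9)
v = 12 (v = 9 - 1*(-3) = 9 + 3 = 12)
B(V) = √(12 + V) (B(V) = √(V + 12) = √(12 + V))
5⁴*B(x) = 5⁴*√(12 - 10) = 625*√2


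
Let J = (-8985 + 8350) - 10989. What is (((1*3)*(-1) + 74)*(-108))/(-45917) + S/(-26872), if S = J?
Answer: 92474213/154235203 ≈ 0.59957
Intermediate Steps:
J = -11624 (J = -635 - 10989 = -11624)
S = -11624
(((1*3)*(-1) + 74)*(-108))/(-45917) + S/(-26872) = (((1*3)*(-1) + 74)*(-108))/(-45917) - 11624/(-26872) = ((3*(-1) + 74)*(-108))*(-1/45917) - 11624*(-1/26872) = ((-3 + 74)*(-108))*(-1/45917) + 1453/3359 = (71*(-108))*(-1/45917) + 1453/3359 = -7668*(-1/45917) + 1453/3359 = 7668/45917 + 1453/3359 = 92474213/154235203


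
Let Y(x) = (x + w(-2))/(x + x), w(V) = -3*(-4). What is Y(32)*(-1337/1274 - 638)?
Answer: -1279377/2912 ≈ -439.35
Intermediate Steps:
w(V) = 12
Y(x) = (12 + x)/(2*x) (Y(x) = (x + 12)/(x + x) = (12 + x)/((2*x)) = (12 + x)*(1/(2*x)) = (12 + x)/(2*x))
Y(32)*(-1337/1274 - 638) = ((½)*(12 + 32)/32)*(-1337/1274 - 638) = ((½)*(1/32)*44)*(-1337*1/1274 - 638) = 11*(-191/182 - 638)/16 = (11/16)*(-116307/182) = -1279377/2912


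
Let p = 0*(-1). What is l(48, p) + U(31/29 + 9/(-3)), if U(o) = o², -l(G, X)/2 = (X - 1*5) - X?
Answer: 11546/841 ≈ 13.729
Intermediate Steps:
p = 0
l(G, X) = 10 (l(G, X) = -2*((X - 1*5) - X) = -2*((X - 5) - X) = -2*((-5 + X) - X) = -2*(-5) = 10)
l(48, p) + U(31/29 + 9/(-3)) = 10 + (31/29 + 9/(-3))² = 10 + (31*(1/29) + 9*(-⅓))² = 10 + (31/29 - 3)² = 10 + (-56/29)² = 10 + 3136/841 = 11546/841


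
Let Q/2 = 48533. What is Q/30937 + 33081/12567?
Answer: 747751773/129595093 ≈ 5.7699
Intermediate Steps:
Q = 97066 (Q = 2*48533 = 97066)
Q/30937 + 33081/12567 = 97066/30937 + 33081/12567 = 97066*(1/30937) + 33081*(1/12567) = 97066/30937 + 11027/4189 = 747751773/129595093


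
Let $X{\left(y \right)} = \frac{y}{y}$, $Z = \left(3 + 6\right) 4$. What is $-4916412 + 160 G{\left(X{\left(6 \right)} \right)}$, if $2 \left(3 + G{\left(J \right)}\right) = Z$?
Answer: $-4914012$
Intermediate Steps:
$Z = 36$ ($Z = 9 \cdot 4 = 36$)
$X{\left(y \right)} = 1$
$G{\left(J \right)} = 15$ ($G{\left(J \right)} = -3 + \frac{1}{2} \cdot 36 = -3 + 18 = 15$)
$-4916412 + 160 G{\left(X{\left(6 \right)} \right)} = -4916412 + 160 \cdot 15 = -4916412 + 2400 = -4914012$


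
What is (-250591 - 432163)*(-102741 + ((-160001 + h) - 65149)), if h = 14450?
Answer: 214003096514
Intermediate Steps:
(-250591 - 432163)*(-102741 + ((-160001 + h) - 65149)) = (-250591 - 432163)*(-102741 + ((-160001 + 14450) - 65149)) = -682754*(-102741 + (-145551 - 65149)) = -682754*(-102741 - 210700) = -682754*(-313441) = 214003096514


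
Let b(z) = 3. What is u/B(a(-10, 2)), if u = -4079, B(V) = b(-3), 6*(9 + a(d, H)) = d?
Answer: -4079/3 ≈ -1359.7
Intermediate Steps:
a(d, H) = -9 + d/6
B(V) = 3
u/B(a(-10, 2)) = -4079/3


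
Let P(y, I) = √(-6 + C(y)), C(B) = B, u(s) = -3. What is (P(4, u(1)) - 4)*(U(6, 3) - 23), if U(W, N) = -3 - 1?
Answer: 108 - 27*I*√2 ≈ 108.0 - 38.184*I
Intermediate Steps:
U(W, N) = -4
P(y, I) = √(-6 + y)
(P(4, u(1)) - 4)*(U(6, 3) - 23) = (√(-6 + 4) - 4)*(-4 - 23) = (√(-2) - 4)*(-27) = (I*√2 - 4)*(-27) = (-4 + I*√2)*(-27) = 108 - 27*I*√2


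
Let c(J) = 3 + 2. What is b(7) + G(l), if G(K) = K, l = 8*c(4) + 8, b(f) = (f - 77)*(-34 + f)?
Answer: 1938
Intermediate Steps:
c(J) = 5
b(f) = (-77 + f)*(-34 + f)
l = 48 (l = 8*5 + 8 = 40 + 8 = 48)
b(7) + G(l) = (2618 + 7² - 111*7) + 48 = (2618 + 49 - 777) + 48 = 1890 + 48 = 1938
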